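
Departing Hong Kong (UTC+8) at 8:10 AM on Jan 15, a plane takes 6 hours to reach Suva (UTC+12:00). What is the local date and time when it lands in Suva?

6:10 PM on January 15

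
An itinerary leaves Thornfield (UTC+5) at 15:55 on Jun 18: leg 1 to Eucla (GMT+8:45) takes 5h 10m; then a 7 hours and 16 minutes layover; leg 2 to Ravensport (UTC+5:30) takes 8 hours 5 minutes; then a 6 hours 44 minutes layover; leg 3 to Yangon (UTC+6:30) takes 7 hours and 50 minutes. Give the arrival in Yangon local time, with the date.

Convert departure to UTC: 15:55 − 5:00 = 10:55 UTC on Jun 18.
Add 5 hours and 10 minutes leg 1 → 16:05 UTC.
Add 7 hours 16 minutes layover in Eucla → 23:21 UTC.
Add 8 hours 5 minutes leg 2 → 07:26 UTC (Jun 19).
Add 6 hours 44 minutes layover in Ravensport → 14:10 UTC.
Add 7 hours 50 minutes leg 3 → 22:00 UTC.
Yangon is UTC+6:30, so local arrival = 22:00 + 6:30 = 04:30 on Jun 20.

04:30 on Jun 20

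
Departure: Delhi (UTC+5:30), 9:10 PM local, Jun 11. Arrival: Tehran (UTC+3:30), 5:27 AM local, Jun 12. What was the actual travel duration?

10 hours 17 minutes

Tehran is 2:00 behind Delhi.
Clock-face elapsed time (ignoring zones) is 8 hours 17 minutes.
Actual elapsed = 8 hours 17 minutes + 2:00 = 10 hours 17 minutes.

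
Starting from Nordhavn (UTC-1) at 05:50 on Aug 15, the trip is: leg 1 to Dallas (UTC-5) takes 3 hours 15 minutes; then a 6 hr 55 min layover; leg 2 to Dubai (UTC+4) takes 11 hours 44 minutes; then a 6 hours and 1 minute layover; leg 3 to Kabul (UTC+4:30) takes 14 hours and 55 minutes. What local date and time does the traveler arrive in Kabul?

Convert departure to UTC: 05:50 + 1:00 = 06:50 UTC on Aug 15.
Add 3 hours 15 minutes leg 1 → 10:05 UTC.
Add 6 hours 55 minutes layover in Dallas → 17:00 UTC.
Add 11 hours 44 minutes leg 2 → 04:44 UTC (Aug 16).
Add 6 hours 1 minute layover in Dubai → 10:45 UTC.
Add 14 hours 55 minutes leg 3 → 01:40 UTC (Aug 17).
Kabul is UTC+4:30, so local arrival = 01:40 + 4:30 = 06:10 on Aug 17.

06:10 on Aug 17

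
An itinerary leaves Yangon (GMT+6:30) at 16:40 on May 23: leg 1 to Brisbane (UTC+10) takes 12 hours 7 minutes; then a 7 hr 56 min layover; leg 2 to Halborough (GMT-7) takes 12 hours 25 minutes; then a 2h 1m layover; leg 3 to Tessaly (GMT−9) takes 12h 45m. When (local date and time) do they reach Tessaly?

00:24 on May 25

Convert departure to UTC: 16:40 − 6:30 = 10:10 UTC on May 23.
Add 12 hours and 7 minutes leg 1 → 22:17 UTC.
Add 7 hours 56 minutes layover in Brisbane → 06:13 UTC (May 24).
Add 12 hours 25 minutes leg 2 → 18:38 UTC.
Add 2 hours 1 minute layover in Halborough → 20:39 UTC.
Add 12 hours 45 minutes leg 3 → 09:24 UTC (May 25).
Tessaly is UTC−9:00, so local arrival = 09:24 − 9:00 = 00:24 on May 25.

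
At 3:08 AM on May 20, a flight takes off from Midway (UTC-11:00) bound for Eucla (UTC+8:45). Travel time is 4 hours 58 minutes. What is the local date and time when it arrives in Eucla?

Convert departure to UTC: 3:08 AM + 11:00 = 2:08 PM UTC on May 20.
Add 4 hours and 58 minutes travel time → 7:06 PM UTC.
Eucla is UTC+8:45, so local arrival = 7:06 PM + 8:45 = 3:51 AM on May 21.

3:51 AM on May 21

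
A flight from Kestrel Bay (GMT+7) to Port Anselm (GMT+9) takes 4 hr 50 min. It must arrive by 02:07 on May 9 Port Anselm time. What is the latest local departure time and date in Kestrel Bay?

Target arrival in UTC: 02:07 − 9:00 = 17:07 on May 8.
Subtract 4 hours 50 minutes → departure 12:17 UTC on May 8.
Kestrel Bay is UTC+7:00: 12:17 + 7:00 = 19:17 on May 8.

19:17 on May 8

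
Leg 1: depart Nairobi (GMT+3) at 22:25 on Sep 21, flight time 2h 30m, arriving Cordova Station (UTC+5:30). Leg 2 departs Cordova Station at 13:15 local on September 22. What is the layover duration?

Convert departure to UTC: 22:25 − 3:00 = 19:25 UTC on Sep 21.
Add 2 hours 30 minutes flight time → 21:55 UTC.
Cordova Station is UTC+5:30, so local arrival = 21:55 + 5:30 = 03:25 on Sep 22.
Layover = 13:15 − 03:25 = 9 hours 50 minutes.

9 hours 50 minutes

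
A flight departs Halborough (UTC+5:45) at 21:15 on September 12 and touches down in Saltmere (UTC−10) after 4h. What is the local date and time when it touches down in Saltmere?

Saltmere is 15:45 behind Halborough.
After 4 hours it is 01:15 (Sep 13) in Halborough.
Shift by the zone difference: 01:15 − 15:45 = 09:30 on Sep 12 in Saltmere.

09:30 on Sep 12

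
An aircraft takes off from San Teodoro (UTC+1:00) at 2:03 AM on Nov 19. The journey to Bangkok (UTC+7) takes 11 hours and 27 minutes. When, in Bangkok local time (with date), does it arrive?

Convert departure to UTC: 2:03 AM − 1:00 = 1:03 AM UTC on Nov 19.
Add 11 hours and 27 minutes travel time → 12:30 PM UTC.
Bangkok is UTC+7:00, so local arrival = 12:30 PM + 7:00 = 7:30 PM on Nov 19.

7:30 PM on November 19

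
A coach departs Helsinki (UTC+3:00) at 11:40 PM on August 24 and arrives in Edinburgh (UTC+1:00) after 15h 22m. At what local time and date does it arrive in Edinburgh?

Edinburgh is 2:00 behind Helsinki.
After 15 hours and 22 minutes it is 3:02 PM (Aug 25) in Helsinki.
Shift by the zone difference: 3:02 PM − 2:00 = 1:02 PM on Aug 25 in Edinburgh.

1:02 PM on August 25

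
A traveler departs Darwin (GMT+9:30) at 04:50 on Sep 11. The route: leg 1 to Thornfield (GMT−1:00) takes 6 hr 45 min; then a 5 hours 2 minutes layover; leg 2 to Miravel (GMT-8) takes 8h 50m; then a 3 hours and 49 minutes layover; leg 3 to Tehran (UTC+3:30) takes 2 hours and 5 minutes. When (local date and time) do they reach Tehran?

01:21 on September 12

Convert departure to UTC: 04:50 − 9:30 = 19:20 UTC on Sep 10.
Add 6 hours and 45 minutes leg 1 → 02:05 UTC (Sep 11).
Add 5 hours 2 minutes layover in Thornfield → 07:07 UTC.
Add 8 hours and 50 minutes leg 2 → 15:57 UTC.
Add 3 hours 49 minutes layover in Miravel → 19:46 UTC.
Add 2 hours and 5 minutes leg 3 → 21:51 UTC.
Tehran is UTC+3:30, so local arrival = 21:51 + 3:30 = 01:21 on Sep 12.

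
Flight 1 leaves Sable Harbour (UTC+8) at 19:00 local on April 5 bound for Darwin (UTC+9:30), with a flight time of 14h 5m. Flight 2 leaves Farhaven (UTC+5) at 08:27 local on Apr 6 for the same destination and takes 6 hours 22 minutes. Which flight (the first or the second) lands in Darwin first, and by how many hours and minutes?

the first, by 8 hours 44 minutes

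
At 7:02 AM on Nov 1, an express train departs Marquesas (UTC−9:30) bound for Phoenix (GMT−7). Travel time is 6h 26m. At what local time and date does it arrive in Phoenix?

3:58 PM on November 1

Convert departure to UTC: 7:02 AM + 9:30 = 4:32 PM UTC on Nov 1.
Add 6 hours and 26 minutes travel time → 10:58 PM UTC.
Phoenix is UTC−7:00, so local arrival = 10:58 PM − 7:00 = 3:58 PM on Nov 1.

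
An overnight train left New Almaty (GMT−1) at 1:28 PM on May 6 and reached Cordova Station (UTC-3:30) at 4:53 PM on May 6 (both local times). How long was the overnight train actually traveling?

5 hours 55 minutes

Cordova Station is 2:30 behind New Almaty.
Clock-face elapsed time (ignoring zones) is 3 hours 25 minutes.
Actual elapsed = 3 hours 25 minutes + 2:30 = 5 hours 55 minutes.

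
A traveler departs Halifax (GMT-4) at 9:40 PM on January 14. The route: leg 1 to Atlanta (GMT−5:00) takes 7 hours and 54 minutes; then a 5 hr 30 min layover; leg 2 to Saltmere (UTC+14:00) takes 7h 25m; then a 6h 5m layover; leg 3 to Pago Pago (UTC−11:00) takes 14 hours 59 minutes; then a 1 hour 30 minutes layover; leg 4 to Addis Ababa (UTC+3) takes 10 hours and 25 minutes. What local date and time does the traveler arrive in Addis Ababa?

Convert departure to UTC: 9:40 PM + 4:00 = 1:40 AM UTC on Jan 15.
Add 7 hours 54 minutes leg 1 → 9:34 AM UTC.
Add 5 hours 30 minutes layover in Atlanta → 3:04 PM UTC.
Add 7 hours 25 minutes leg 2 → 10:29 PM UTC.
Add 6 hours 5 minutes layover in Saltmere → 4:34 AM UTC (Jan 16).
Add 14 hours and 59 minutes leg 3 → 7:33 PM UTC.
Add 1 hour 30 minutes layover in Pago Pago → 9:03 PM UTC.
Add 10 hours and 25 minutes leg 4 → 7:28 AM UTC (Jan 17).
Addis Ababa is UTC+3:00, so local arrival = 7:28 AM + 3:00 = 10:28 AM on Jan 17.

10:28 AM on Jan 17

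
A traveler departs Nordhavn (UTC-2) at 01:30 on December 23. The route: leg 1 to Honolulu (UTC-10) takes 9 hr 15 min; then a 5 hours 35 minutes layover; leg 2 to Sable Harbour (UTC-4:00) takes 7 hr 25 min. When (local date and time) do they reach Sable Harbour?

Convert departure to UTC: 01:30 + 2:00 = 03:30 UTC on Dec 23.
Add 9 hours 15 minutes leg 1 → 12:45 UTC.
Add 5 hours 35 minutes layover in Honolulu → 18:20 UTC.
Add 7 hours and 25 minutes leg 2 → 01:45 UTC (Dec 24).
Sable Harbour is UTC−4:00, so local arrival = 01:45 − 4:00 = 21:45 on Dec 23.

21:45 on Dec 23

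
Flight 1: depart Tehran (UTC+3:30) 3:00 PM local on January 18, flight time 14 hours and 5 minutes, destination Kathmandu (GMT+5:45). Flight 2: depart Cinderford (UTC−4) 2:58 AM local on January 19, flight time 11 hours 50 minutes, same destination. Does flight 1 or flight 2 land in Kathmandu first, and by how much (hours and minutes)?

the first, by 17 hours 13 minutes

Flight 1 in UTC: 3:00 PM − 3:30 = 11:30 AM on Jan 18.
+14 hours 5 minutes → arrive 1:35 AM UTC on Jan 19.
Flight 2 in UTC: 2:58 AM + 4:00 = 6:58 AM on Jan 19.
+11 hours 50 minutes → arrive 6:48 PM UTC on Jan 19.
Flight 1 lands earlier by 17 hours 13 minutes.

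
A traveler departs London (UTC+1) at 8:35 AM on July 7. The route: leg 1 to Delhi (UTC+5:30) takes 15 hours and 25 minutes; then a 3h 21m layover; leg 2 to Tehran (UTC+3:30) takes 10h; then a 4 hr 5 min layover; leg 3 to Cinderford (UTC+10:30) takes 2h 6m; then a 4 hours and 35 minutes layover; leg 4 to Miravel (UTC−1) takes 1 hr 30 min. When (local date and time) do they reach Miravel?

11:37 PM on July 8

Convert departure to UTC: 8:35 AM − 1:00 = 7:35 AM UTC on Jul 7.
Add 15 hours and 25 minutes leg 1 → 11:00 PM UTC.
Add 3 hours 21 minutes layover in Delhi → 2:21 AM UTC (Jul 8).
Add 10 hours leg 2 → 12:21 PM UTC.
Add 4 hours 5 minutes layover in Tehran → 4:26 PM UTC.
Add 2 hours and 6 minutes leg 3 → 6:32 PM UTC.
Add 4 hours and 35 minutes layover in Cinderford → 11:07 PM UTC.
Add 1 hour and 30 minutes leg 4 → 12:37 AM UTC (Jul 9).
Miravel is UTC−1:00, so local arrival = 12:37 AM − 1:00 = 11:37 PM on Jul 8.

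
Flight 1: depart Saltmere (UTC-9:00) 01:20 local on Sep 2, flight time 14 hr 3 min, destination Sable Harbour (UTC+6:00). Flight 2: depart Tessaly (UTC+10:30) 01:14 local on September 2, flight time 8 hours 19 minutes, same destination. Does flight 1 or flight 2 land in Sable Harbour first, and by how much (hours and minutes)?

Flight 1 in UTC: 01:20 + 9:00 = 10:20 on Sep 2.
+14 hours 3 minutes → arrive 00:23 UTC on Sep 3.
Flight 2 in UTC: 01:14 − 10:30 = 14:44 on Sep 1.
+8 hours 19 minutes → arrive 23:03 UTC on Sep 1.
Flight 2 lands earlier by 25 hours 20 minutes.

the second, by 25 hours 20 minutes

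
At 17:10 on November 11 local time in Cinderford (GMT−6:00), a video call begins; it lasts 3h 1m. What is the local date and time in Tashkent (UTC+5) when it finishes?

07:11 on November 12

Convert start to UTC: 17:10 + 6:00 = 23:10 UTC on Nov 11.
Add 3 hours and 1 minute duration → 02:11 UTC (Nov 12).
Tashkent is UTC+5:00, so local end time = 02:11 + 5:00 = 07:11 on Nov 12.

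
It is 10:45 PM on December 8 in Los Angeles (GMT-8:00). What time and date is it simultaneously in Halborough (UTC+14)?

In UTC: 10:45 PM + 8:00 = 6:45 AM on Dec 9.
Halborough is UTC+14:00: 6:45 AM + 14:00 = 8:45 PM on Dec 9.

8:45 PM on December 9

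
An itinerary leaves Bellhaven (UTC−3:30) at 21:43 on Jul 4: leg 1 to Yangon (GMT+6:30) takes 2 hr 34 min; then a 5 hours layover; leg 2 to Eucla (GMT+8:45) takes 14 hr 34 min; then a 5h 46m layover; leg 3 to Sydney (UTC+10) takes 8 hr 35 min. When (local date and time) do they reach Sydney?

Convert departure to UTC: 21:43 + 3:30 = 01:13 UTC on Jul 5.
Add 2 hours and 34 minutes leg 1 → 03:47 UTC.
Add 5 hours layover in Yangon → 08:47 UTC.
Add 14 hours and 34 minutes leg 2 → 23:21 UTC.
Add 5 hours and 46 minutes layover in Eucla → 05:07 UTC (Jul 6).
Add 8 hours 35 minutes leg 3 → 13:42 UTC.
Sydney is UTC+10:00, so local arrival = 13:42 + 10:00 = 23:42 on Jul 6.

23:42 on July 6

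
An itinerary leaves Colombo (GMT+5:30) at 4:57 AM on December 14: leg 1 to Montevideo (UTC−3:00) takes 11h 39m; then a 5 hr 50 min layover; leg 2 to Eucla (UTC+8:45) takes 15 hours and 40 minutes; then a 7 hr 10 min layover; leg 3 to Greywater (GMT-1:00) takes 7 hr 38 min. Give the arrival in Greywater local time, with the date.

10:24 PM on December 15

Convert departure to UTC: 4:57 AM − 5:30 = 11:27 PM UTC on Dec 13.
Add 11 hours and 39 minutes leg 1 → 11:06 AM UTC (Dec 14).
Add 5 hours 50 minutes layover in Montevideo → 4:56 PM UTC.
Add 15 hours and 40 minutes leg 2 → 8:36 AM UTC (Dec 15).
Add 7 hours and 10 minutes layover in Eucla → 3:46 PM UTC.
Add 7 hours and 38 minutes leg 3 → 11:24 PM UTC.
Greywater is UTC−1:00, so local arrival = 11:24 PM − 1:00 = 10:24 PM on Dec 15.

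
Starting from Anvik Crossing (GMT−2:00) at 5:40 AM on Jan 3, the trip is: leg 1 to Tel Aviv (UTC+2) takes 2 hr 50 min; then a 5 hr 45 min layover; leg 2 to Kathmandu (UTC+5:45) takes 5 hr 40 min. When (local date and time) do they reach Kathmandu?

3:40 AM on Jan 4

Convert departure to UTC: 5:40 AM + 2:00 = 7:40 AM UTC on Jan 3.
Add 2 hours 50 minutes leg 1 → 10:30 AM UTC.
Add 5 hours 45 minutes layover in Tel Aviv → 4:15 PM UTC.
Add 5 hours 40 minutes leg 2 → 9:55 PM UTC.
Kathmandu is UTC+5:45, so local arrival = 9:55 PM + 5:45 = 3:40 AM on Jan 4.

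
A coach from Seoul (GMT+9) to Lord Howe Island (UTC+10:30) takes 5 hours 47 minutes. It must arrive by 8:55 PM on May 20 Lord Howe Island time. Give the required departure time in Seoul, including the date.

1:38 PM on May 20

Target arrival in UTC: 8:55 PM − 10:30 = 10:25 AM on May 20.
Subtract 5 hours and 47 minutes → departure 4:38 AM UTC on May 20.
Seoul is UTC+9:00: 4:38 AM + 9:00 = 1:38 PM on May 20.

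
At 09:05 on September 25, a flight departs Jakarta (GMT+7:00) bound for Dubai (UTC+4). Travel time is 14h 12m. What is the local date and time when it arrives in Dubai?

Convert departure to UTC: 09:05 − 7:00 = 02:05 UTC on Sep 25.
Add 14 hours 12 minutes travel time → 16:17 UTC.
Dubai is UTC+4:00, so local arrival = 16:17 + 4:00 = 20:17 on Sep 25.

20:17 on September 25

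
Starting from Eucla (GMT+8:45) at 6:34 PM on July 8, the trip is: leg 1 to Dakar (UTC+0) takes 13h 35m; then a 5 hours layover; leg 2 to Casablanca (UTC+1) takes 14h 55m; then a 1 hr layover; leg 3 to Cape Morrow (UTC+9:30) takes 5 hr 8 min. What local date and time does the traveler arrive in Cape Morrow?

10:57 AM on Jul 10

Convert departure to UTC: 6:34 PM − 8:45 = 9:49 AM UTC on Jul 8.
Add 13 hours 35 minutes leg 1 → 11:24 PM UTC.
Add 5 hours layover in Dakar → 4:24 AM UTC (Jul 9).
Add 14 hours 55 minutes leg 2 → 7:19 PM UTC.
Add 1 hour layover in Casablanca → 8:19 PM UTC.
Add 5 hours and 8 minutes leg 3 → 1:27 AM UTC (Jul 10).
Cape Morrow is UTC+9:30, so local arrival = 1:27 AM + 9:30 = 10:57 AM on Jul 10.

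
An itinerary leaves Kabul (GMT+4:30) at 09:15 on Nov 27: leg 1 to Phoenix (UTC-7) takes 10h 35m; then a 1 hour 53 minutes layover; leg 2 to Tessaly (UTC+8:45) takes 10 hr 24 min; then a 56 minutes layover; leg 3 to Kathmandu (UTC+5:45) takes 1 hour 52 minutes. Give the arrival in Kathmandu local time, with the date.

Convert departure to UTC: 09:15 − 4:30 = 04:45 UTC on Nov 27.
Add 10 hours and 35 minutes leg 1 → 15:20 UTC.
Add 1 hour and 53 minutes layover in Phoenix → 17:13 UTC.
Add 10 hours and 24 minutes leg 2 → 03:37 UTC (Nov 28).
Add 56 minutes layover in Tessaly → 04:33 UTC.
Add 1 hour 52 minutes leg 3 → 06:25 UTC.
Kathmandu is UTC+5:45, so local arrival = 06:25 + 5:45 = 12:10 on Nov 28.

12:10 on November 28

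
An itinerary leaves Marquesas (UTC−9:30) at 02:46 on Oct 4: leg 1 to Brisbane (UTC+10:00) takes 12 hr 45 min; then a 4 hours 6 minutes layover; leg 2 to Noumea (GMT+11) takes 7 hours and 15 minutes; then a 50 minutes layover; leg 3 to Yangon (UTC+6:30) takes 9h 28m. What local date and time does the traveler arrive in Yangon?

05:10 on October 6

Convert departure to UTC: 02:46 + 9:30 = 12:16 UTC on Oct 4.
Add 12 hours 45 minutes leg 1 → 01:01 UTC (Oct 5).
Add 4 hours and 6 minutes layover in Brisbane → 05:07 UTC.
Add 7 hours and 15 minutes leg 2 → 12:22 UTC.
Add 50 minutes layover in Noumea → 13:12 UTC.
Add 9 hours 28 minutes leg 3 → 22:40 UTC.
Yangon is UTC+6:30, so local arrival = 22:40 + 6:30 = 05:10 on Oct 6.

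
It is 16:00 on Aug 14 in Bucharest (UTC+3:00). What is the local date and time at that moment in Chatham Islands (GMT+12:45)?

In UTC: 16:00 − 3:00 = 13:00 on Aug 14.
Chatham Islands is UTC+12:45: 13:00 + 12:45 = 01:45 on Aug 15.

01:45 on Aug 15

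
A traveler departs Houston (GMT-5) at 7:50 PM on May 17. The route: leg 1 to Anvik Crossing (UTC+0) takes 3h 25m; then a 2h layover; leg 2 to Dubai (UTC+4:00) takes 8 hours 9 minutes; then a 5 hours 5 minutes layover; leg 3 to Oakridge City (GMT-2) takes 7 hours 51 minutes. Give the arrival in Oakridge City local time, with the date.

1:20 AM on May 19

Convert departure to UTC: 7:50 PM + 5:00 = 12:50 AM UTC on May 18.
Add 3 hours and 25 minutes leg 1 → 4:15 AM UTC.
Add 2 hours layover in Anvik Crossing → 6:15 AM UTC.
Add 8 hours and 9 minutes leg 2 → 2:24 PM UTC.
Add 5 hours 5 minutes layover in Dubai → 7:29 PM UTC.
Add 7 hours and 51 minutes leg 3 → 3:20 AM UTC (May 19).
Oakridge City is UTC−2:00, so local arrival = 3:20 AM − 2:00 = 1:20 AM on May 19.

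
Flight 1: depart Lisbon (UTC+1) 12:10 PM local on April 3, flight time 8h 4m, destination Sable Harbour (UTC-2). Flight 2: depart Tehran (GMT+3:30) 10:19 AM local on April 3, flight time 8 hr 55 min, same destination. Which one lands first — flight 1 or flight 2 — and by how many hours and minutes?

Flight 1 in UTC: 12:10 PM − 1:00 = 11:10 AM on Apr 3.
+8 hours 4 minutes → arrive 7:14 PM UTC on Apr 3.
Flight 2 in UTC: 10:19 AM − 3:30 = 6:49 AM on Apr 3.
+8 hours 55 minutes → arrive 3:44 PM UTC on Apr 3.
Flight 2 lands earlier by 3 hours 30 minutes.

the second, by 3 hours 30 minutes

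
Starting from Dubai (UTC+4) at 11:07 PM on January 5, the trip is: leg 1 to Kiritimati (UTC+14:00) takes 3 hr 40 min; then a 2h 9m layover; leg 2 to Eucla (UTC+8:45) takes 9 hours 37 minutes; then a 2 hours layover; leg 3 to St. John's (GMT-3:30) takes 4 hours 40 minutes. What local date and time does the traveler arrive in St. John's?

Convert departure to UTC: 11:07 PM − 4:00 = 7:07 PM UTC on Jan 5.
Add 3 hours 40 minutes leg 1 → 10:47 PM UTC.
Add 2 hours and 9 minutes layover in Kiritimati → 12:56 AM UTC (Jan 6).
Add 9 hours and 37 minutes leg 2 → 10:33 AM UTC.
Add 2 hours layover in Eucla → 12:33 PM UTC.
Add 4 hours and 40 minutes leg 3 → 5:13 PM UTC.
St. John's is UTC−3:30, so local arrival = 5:13 PM − 3:30 = 1:43 PM on Jan 6.

1:43 PM on Jan 6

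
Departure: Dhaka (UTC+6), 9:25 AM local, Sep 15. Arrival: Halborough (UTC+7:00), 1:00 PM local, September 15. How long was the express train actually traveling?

Departure in UTC: 9:25 AM − 6:00 = 3:25 AM on Sep 15.
Arrival in UTC: 1:00 PM − 7:00 = 6:00 AM on Sep 15.
Elapsed = 6:00 AM − 3:25 AM = 2 hours 35 minutes.

2 hours 35 minutes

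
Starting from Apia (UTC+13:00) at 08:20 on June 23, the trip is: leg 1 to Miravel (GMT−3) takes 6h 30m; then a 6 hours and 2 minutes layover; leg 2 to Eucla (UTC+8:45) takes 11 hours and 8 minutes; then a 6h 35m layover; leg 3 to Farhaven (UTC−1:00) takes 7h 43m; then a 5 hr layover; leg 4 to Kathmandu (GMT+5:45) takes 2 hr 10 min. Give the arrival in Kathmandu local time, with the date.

Convert departure to UTC: 08:20 − 13:00 = 19:20 UTC on Jun 22.
Add 6 hours 30 minutes leg 1 → 01:50 UTC (Jun 23).
Add 6 hours and 2 minutes layover in Miravel → 07:52 UTC.
Add 11 hours and 8 minutes leg 2 → 19:00 UTC.
Add 6 hours 35 minutes layover in Eucla → 01:35 UTC (Jun 24).
Add 7 hours 43 minutes leg 3 → 09:18 UTC.
Add 5 hours layover in Farhaven → 14:18 UTC.
Add 2 hours and 10 minutes leg 4 → 16:28 UTC.
Kathmandu is UTC+5:45, so local arrival = 16:28 + 5:45 = 22:13 on Jun 24.

22:13 on Jun 24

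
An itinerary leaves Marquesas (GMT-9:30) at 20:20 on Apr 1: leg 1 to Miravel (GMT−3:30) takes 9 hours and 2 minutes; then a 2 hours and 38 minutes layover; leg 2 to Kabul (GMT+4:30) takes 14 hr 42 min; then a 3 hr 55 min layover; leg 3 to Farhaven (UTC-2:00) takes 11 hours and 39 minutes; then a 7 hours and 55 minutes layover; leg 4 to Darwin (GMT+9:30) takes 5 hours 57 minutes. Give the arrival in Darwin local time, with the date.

23:08 on Apr 4

Convert departure to UTC: 20:20 + 9:30 = 05:50 UTC on Apr 2.
Add 9 hours 2 minutes leg 1 → 14:52 UTC.
Add 2 hours and 38 minutes layover in Miravel → 17:30 UTC.
Add 14 hours 42 minutes leg 2 → 08:12 UTC (Apr 3).
Add 3 hours and 55 minutes layover in Kabul → 12:07 UTC.
Add 11 hours 39 minutes leg 3 → 23:46 UTC.
Add 7 hours 55 minutes layover in Farhaven → 07:41 UTC (Apr 4).
Add 5 hours and 57 minutes leg 4 → 13:38 UTC.
Darwin is UTC+9:30, so local arrival = 13:38 + 9:30 = 23:08 on Apr 4.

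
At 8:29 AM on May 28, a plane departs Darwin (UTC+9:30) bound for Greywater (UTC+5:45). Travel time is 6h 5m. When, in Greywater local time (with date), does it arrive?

Greywater is 3:45 behind Darwin.
After 6 hours 5 minutes it is 2:34 PM in Darwin.
Shift by the zone difference: 2:34 PM − 3:45 = 10:49 AM on May 28 in Greywater.

10:49 AM on May 28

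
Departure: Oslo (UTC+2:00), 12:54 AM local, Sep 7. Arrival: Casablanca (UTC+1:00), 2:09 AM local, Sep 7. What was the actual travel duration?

2 hours 15 minutes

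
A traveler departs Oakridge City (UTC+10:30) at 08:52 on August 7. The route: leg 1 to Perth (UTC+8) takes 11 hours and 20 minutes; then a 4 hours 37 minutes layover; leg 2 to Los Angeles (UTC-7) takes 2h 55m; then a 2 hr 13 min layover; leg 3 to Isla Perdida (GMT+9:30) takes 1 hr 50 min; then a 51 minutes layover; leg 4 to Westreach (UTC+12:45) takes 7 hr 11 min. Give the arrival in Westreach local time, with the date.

18:04 on August 8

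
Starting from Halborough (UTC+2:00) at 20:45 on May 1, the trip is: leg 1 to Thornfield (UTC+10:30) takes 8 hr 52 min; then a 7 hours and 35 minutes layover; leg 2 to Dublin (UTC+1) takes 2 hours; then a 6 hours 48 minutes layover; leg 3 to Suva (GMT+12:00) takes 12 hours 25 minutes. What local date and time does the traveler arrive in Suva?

Convert departure to UTC: 20:45 − 2:00 = 18:45 UTC on May 1.
Add 8 hours 52 minutes leg 1 → 03:37 UTC (May 2).
Add 7 hours 35 minutes layover in Thornfield → 11:12 UTC.
Add 2 hours leg 2 → 13:12 UTC.
Add 6 hours 48 minutes layover in Dublin → 20:00 UTC.
Add 12 hours and 25 minutes leg 3 → 08:25 UTC (May 3).
Suva is UTC+12:00, so local arrival = 08:25 + 12:00 = 20:25 on May 3.

20:25 on May 3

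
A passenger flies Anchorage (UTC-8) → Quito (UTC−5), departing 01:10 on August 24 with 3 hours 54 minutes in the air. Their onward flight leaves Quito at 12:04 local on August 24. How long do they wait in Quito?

Convert departure to UTC: 01:10 + 8:00 = 09:10 UTC on Aug 24.
Add 3 hours 54 minutes flight time → 13:04 UTC.
Quito is UTC−5:00, so local arrival = 13:04 − 5:00 = 08:04 on Aug 24.
Layover = 12:04 − 08:04 = 4 hours.

4 hours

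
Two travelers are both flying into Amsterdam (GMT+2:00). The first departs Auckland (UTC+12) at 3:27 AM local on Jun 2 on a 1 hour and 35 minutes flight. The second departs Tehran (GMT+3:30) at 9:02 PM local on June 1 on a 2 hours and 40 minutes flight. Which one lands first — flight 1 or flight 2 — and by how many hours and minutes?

the first, by 3 hours 10 minutes

Flight 1 in UTC: 3:27 AM − 12:00 = 3:27 PM on Jun 1.
+1 hour 35 minutes → arrive 5:02 PM UTC on Jun 1.
Flight 2 in UTC: 9:02 PM − 3:30 = 5:32 PM on Jun 1.
+2 hours and 40 minutes → arrive 8:12 PM UTC on Jun 1.
Flight 1 lands earlier by 3 hours 10 minutes.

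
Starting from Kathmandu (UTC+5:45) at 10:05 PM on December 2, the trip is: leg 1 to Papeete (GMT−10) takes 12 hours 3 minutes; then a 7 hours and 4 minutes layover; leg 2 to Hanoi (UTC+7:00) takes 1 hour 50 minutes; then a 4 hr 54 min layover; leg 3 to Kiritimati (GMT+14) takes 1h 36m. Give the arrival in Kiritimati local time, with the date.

Convert departure to UTC: 10:05 PM − 5:45 = 4:20 PM UTC on Dec 2.
Add 12 hours and 3 minutes leg 1 → 4:23 AM UTC (Dec 3).
Add 7 hours and 4 minutes layover in Papeete → 11:27 AM UTC.
Add 1 hour 50 minutes leg 2 → 1:17 PM UTC.
Add 4 hours 54 minutes layover in Hanoi → 6:11 PM UTC.
Add 1 hour 36 minutes leg 3 → 7:47 PM UTC.
Kiritimati is UTC+14:00, so local arrival = 7:47 PM + 14:00 = 9:47 AM on Dec 4.

9:47 AM on December 4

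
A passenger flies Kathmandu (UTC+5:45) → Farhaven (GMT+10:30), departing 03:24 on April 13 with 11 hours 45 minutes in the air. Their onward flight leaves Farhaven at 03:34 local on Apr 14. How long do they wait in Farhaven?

7 hours 40 minutes

Convert departure to UTC: 03:24 − 5:45 = 21:39 UTC on Apr 12.
Add 11 hours 45 minutes flight time → 09:24 UTC (Apr 13).
Farhaven is UTC+10:30, so local arrival = 09:24 + 10:30 = 19:54 on Apr 13.
Layover = 03:34 − 19:54 (+1 day) = 7 hours 40 minutes.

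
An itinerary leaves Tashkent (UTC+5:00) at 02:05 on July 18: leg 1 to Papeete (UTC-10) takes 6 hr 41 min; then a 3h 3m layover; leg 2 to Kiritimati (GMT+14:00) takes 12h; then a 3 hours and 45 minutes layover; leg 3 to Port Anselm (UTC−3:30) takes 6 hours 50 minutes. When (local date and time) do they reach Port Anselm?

01:54 on July 19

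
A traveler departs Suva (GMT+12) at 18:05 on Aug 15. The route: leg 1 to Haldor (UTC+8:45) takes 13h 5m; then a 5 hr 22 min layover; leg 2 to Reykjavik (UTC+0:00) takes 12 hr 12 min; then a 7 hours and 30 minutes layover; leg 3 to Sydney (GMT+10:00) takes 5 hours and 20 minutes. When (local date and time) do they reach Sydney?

Convert departure to UTC: 18:05 − 12:00 = 06:05 UTC on Aug 15.
Add 13 hours and 5 minutes leg 1 → 19:10 UTC.
Add 5 hours and 22 minutes layover in Haldor → 00:32 UTC (Aug 16).
Add 12 hours 12 minutes leg 2 → 12:44 UTC.
Add 7 hours 30 minutes layover in Reykjavik → 20:14 UTC.
Add 5 hours 20 minutes leg 3 → 01:34 UTC (Aug 17).
Sydney is UTC+10:00, so local arrival = 01:34 + 10:00 = 11:34 on Aug 17.

11:34 on August 17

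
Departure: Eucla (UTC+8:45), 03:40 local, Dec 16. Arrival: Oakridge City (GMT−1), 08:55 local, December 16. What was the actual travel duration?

15 hours

Oakridge City is 9:45 behind Eucla.
Clock-face elapsed time (ignoring zones) is 5 hours 15 minutes.
Actual elapsed = 5 hours 15 minutes + 9:45 = 15 hours.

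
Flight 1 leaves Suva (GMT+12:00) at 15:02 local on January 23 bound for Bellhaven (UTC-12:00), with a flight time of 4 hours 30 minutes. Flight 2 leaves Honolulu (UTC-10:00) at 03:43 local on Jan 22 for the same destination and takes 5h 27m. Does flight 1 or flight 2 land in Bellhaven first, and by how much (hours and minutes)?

Flight 1 in UTC: 15:02 − 12:00 = 03:02 on Jan 23.
+4 hours and 30 minutes → arrive 07:32 UTC on Jan 23.
Flight 2 in UTC: 03:43 + 10:00 = 13:43 on Jan 22.
+5 hours and 27 minutes → arrive 19:10 UTC on Jan 22.
Flight 2 lands earlier by 12 hours 22 minutes.

the second, by 12 hours 22 minutes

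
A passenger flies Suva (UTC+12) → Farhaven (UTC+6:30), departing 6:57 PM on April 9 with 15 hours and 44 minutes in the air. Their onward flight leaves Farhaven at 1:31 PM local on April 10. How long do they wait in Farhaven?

Convert departure to UTC: 6:57 PM − 12:00 = 6:57 AM UTC on Apr 9.
Add 15 hours 44 minutes flight time → 10:41 PM UTC.
Farhaven is UTC+6:30, so local arrival = 10:41 PM + 6:30 = 5:11 AM on Apr 10.
Layover = 1:31 PM − 5:11 AM = 8 hours 20 minutes.

8 hours 20 minutes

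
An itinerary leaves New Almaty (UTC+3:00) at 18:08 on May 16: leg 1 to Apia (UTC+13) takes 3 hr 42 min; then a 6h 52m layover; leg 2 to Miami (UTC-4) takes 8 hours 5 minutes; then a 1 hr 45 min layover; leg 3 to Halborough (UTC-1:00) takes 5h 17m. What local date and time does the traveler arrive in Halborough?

15:49 on May 17

Convert departure to UTC: 18:08 − 3:00 = 15:08 UTC on May 16.
Add 3 hours 42 minutes leg 1 → 18:50 UTC.
Add 6 hours 52 minutes layover in Apia → 01:42 UTC (May 17).
Add 8 hours 5 minutes leg 2 → 09:47 UTC.
Add 1 hour and 45 minutes layover in Miami → 11:32 UTC.
Add 5 hours 17 minutes leg 3 → 16:49 UTC.
Halborough is UTC−1:00, so local arrival = 16:49 − 1:00 = 15:49 on May 17.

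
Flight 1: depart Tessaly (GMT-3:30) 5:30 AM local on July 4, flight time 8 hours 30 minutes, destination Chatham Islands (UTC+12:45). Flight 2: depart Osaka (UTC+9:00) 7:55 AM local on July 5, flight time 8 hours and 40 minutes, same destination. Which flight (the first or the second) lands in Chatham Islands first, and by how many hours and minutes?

Flight 1 in UTC: 5:30 AM + 3:30 = 9:00 AM on Jul 4.
+8 hours 30 minutes → arrive 5:30 PM UTC on Jul 4.
Flight 2 in UTC: 7:55 AM − 9:00 = 10:55 PM on Jul 4.
+8 hours 40 minutes → arrive 7:35 AM UTC on Jul 5.
Flight 1 lands earlier by 14 hours 5 minutes.

the first, by 14 hours 5 minutes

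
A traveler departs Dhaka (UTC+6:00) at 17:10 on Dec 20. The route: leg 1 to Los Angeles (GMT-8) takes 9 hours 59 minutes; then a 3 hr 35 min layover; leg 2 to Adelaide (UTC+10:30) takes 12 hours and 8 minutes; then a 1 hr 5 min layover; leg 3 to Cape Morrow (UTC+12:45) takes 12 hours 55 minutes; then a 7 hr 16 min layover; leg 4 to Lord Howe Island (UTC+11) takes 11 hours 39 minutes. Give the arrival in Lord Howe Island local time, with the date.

08:47 on December 23

Convert departure to UTC: 17:10 − 6:00 = 11:10 UTC on Dec 20.
Add 9 hours and 59 minutes leg 1 → 21:09 UTC.
Add 3 hours and 35 minutes layover in Los Angeles → 00:44 UTC (Dec 21).
Add 12 hours and 8 minutes leg 2 → 12:52 UTC.
Add 1 hour and 5 minutes layover in Adelaide → 13:57 UTC.
Add 12 hours and 55 minutes leg 3 → 02:52 UTC (Dec 22).
Add 7 hours and 16 minutes layover in Cape Morrow → 10:08 UTC.
Add 11 hours 39 minutes leg 4 → 21:47 UTC.
Lord Howe Island is UTC+11:00, so local arrival = 21:47 + 11:00 = 08:47 on Dec 23.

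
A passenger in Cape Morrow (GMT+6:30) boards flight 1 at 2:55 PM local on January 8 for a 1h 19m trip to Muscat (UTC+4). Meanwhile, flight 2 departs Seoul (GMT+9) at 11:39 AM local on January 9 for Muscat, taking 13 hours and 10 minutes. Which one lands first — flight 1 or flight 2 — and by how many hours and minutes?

Flight 1 in UTC: 2:55 PM − 6:30 = 8:25 AM on Jan 8.
+1 hour 19 minutes → arrive 9:44 AM UTC on Jan 8.
Flight 2 in UTC: 11:39 AM − 9:00 = 2:39 AM on Jan 9.
+13 hours 10 minutes → arrive 3:49 PM UTC on Jan 9.
Flight 1 lands earlier by 30 hours 5 minutes.

the first, by 30 hours 5 minutes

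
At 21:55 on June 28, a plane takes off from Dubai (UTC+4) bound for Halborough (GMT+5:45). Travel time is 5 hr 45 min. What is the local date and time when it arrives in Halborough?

05:25 on June 29

Convert departure to UTC: 21:55 − 4:00 = 17:55 UTC on Jun 28.
Add 5 hours 45 minutes travel time → 23:40 UTC.
Halborough is UTC+5:45, so local arrival = 23:40 + 5:45 = 05:25 on Jun 29.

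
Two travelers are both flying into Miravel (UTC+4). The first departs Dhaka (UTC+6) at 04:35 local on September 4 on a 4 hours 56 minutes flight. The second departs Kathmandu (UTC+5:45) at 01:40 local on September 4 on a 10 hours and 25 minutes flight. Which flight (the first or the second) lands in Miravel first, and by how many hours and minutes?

the first, by 2 hours 49 minutes

Flight 1 in UTC: 04:35 − 6:00 = 22:35 on Sep 3.
+4 hours and 56 minutes → arrive 03:31 UTC on Sep 4.
Flight 2 in UTC: 01:40 − 5:45 = 19:55 on Sep 3.
+10 hours and 25 minutes → arrive 06:20 UTC on Sep 4.
Flight 1 lands earlier by 2 hours 49 minutes.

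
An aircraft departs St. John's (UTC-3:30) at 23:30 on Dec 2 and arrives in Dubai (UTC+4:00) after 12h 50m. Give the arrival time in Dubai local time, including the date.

Convert departure to UTC: 23:30 + 3:30 = 03:00 UTC on Dec 3.
Add 12 hours and 50 minutes travel time → 15:50 UTC.
Dubai is UTC+4:00, so local arrival = 15:50 + 4:00 = 19:50 on Dec 3.

19:50 on December 3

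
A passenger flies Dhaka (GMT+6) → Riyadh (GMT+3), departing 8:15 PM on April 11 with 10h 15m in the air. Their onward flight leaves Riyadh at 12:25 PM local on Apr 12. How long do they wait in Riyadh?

Convert departure to UTC: 8:15 PM − 6:00 = 2:15 PM UTC on Apr 11.
Add 10 hours 15 minutes flight time → 12:30 AM UTC (Apr 12).
Riyadh is UTC+3:00, so local arrival = 12:30 AM + 3:00 = 3:30 AM on Apr 12.
Layover = 12:25 PM − 3:30 AM = 8 hours 55 minutes.

8 hours 55 minutes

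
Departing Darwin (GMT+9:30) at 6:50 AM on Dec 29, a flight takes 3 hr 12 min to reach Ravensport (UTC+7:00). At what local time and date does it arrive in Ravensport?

7:32 AM on Dec 29

Ravensport is 2:30 behind Darwin.
After 3 hours 12 minutes it is 10:02 AM in Darwin.
Shift by the zone difference: 10:02 AM − 2:30 = 7:32 AM on Dec 29 in Ravensport.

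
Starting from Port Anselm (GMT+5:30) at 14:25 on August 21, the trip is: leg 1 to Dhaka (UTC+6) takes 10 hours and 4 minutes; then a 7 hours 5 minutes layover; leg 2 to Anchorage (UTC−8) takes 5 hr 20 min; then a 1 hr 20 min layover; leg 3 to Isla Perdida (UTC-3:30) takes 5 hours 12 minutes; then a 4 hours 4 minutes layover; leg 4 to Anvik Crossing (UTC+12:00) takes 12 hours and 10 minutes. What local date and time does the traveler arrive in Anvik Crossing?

Convert departure to UTC: 14:25 − 5:30 = 08:55 UTC on Aug 21.
Add 10 hours and 4 minutes leg 1 → 18:59 UTC.
Add 7 hours and 5 minutes layover in Dhaka → 02:04 UTC (Aug 22).
Add 5 hours and 20 minutes leg 2 → 07:24 UTC.
Add 1 hour 20 minutes layover in Anchorage → 08:44 UTC.
Add 5 hours and 12 minutes leg 3 → 13:56 UTC.
Add 4 hours 4 minutes layover in Isla Perdida → 18:00 UTC.
Add 12 hours and 10 minutes leg 4 → 06:10 UTC (Aug 23).
Anvik Crossing is UTC+12:00, so local arrival = 06:10 + 12:00 = 18:10 on Aug 23.

18:10 on August 23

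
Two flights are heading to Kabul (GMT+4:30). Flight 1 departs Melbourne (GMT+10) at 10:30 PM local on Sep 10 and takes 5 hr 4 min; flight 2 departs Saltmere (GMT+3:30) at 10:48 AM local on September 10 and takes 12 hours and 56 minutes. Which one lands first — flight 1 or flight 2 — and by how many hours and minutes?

Flight 1 in UTC: 10:30 PM − 10:00 = 12:30 PM on Sep 10.
+5 hours and 4 minutes → arrive 5:34 PM UTC on Sep 10.
Flight 2 in UTC: 10:48 AM − 3:30 = 7:18 AM on Sep 10.
+12 hours 56 minutes → arrive 8:14 PM UTC on Sep 10.
Flight 1 lands earlier by 2 hours 40 minutes.

the first, by 2 hours 40 minutes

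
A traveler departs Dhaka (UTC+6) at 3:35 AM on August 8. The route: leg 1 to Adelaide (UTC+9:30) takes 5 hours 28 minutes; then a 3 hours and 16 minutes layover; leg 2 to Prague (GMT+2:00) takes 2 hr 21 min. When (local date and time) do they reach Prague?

Convert departure to UTC: 3:35 AM − 6:00 = 9:35 PM UTC on Aug 7.
Add 5 hours 28 minutes leg 1 → 3:03 AM UTC (Aug 8).
Add 3 hours and 16 minutes layover in Adelaide → 6:19 AM UTC.
Add 2 hours and 21 minutes leg 2 → 8:40 AM UTC.
Prague is UTC+2:00, so local arrival = 8:40 AM + 2:00 = 10:40 AM on Aug 8.

10:40 AM on Aug 8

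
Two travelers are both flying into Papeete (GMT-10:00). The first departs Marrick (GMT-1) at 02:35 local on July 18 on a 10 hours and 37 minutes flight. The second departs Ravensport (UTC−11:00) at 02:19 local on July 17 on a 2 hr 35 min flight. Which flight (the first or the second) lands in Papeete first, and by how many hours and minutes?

the second, by 22 hours 18 minutes

Flight 1 in UTC: 02:35 + 1:00 = 03:35 on Jul 18.
+10 hours 37 minutes → arrive 14:12 UTC on Jul 18.
Flight 2 in UTC: 02:19 + 11:00 = 13:19 on Jul 17.
+2 hours and 35 minutes → arrive 15:54 UTC on Jul 17.
Flight 2 lands earlier by 22 hours 18 minutes.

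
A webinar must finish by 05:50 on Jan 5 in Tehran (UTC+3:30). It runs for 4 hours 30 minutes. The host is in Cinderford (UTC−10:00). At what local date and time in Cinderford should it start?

Target end time in UTC: 05:50 − 3:30 = 02:20 on Jan 5.
Subtract 4 hours 30 minutes → start 21:50 UTC on Jan 4.
Cinderford is UTC−10:00: 21:50 − 10:00 = 11:50 on Jan 4.

11:50 on January 4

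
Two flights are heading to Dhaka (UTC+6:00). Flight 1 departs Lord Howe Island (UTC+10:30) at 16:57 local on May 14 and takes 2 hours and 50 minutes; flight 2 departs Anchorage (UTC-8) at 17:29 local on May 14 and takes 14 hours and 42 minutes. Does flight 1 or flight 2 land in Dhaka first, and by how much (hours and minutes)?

the first, by 30 hours 54 minutes

Flight 1 in UTC: 16:57 − 10:30 = 06:27 on May 14.
+2 hours 50 minutes → arrive 09:17 UTC on May 14.
Flight 2 in UTC: 17:29 + 8:00 = 01:29 on May 15.
+14 hours 42 minutes → arrive 16:11 UTC on May 15.
Flight 1 lands earlier by 30 hours 54 minutes.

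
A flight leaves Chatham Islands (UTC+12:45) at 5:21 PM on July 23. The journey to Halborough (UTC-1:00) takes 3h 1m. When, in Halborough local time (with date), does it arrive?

Convert departure to UTC: 5:21 PM − 12:45 = 4:36 AM UTC on Jul 23.
Add 3 hours 1 minute travel time → 7:37 AM UTC.
Halborough is UTC−1:00, so local arrival = 7:37 AM − 1:00 = 6:37 AM on Jul 23.

6:37 AM on Jul 23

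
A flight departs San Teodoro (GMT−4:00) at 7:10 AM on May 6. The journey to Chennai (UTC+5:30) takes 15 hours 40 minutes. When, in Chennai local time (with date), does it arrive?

8:20 AM on May 7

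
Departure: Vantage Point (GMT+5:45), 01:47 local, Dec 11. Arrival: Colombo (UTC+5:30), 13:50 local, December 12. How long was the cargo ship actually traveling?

Colombo is 0:15 behind Vantage Point.
Clock-face elapsed time (ignoring zones) is 36 hours 3 minutes.
Actual elapsed = 36 hours 3 minutes + 0:15 = 36 hours 18 minutes.

36 hours 18 minutes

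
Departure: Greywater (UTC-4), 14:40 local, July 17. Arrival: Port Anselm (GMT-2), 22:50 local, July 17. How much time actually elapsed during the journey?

Departure in UTC: 14:40 + 4:00 = 18:40 on Jul 17.
Arrival in UTC: 22:50 + 2:00 = 00:50 on Jul 18.
Elapsed = 00:50 − 18:40 (+1 day) = 6 hours 10 minutes.

6 hours 10 minutes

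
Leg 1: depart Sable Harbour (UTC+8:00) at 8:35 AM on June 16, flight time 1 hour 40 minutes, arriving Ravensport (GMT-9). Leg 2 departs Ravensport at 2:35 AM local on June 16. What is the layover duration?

9 hours 20 minutes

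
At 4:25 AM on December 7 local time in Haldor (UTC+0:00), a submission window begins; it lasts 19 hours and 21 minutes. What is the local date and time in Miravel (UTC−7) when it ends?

4:46 PM on Dec 7

Miravel is 7:00 behind Haldor.
After 19 hours and 21 minutes it is 11:46 PM in Haldor.
Shift by the zone difference: 11:46 PM − 7:00 = 4:46 PM on Dec 7 in Miravel.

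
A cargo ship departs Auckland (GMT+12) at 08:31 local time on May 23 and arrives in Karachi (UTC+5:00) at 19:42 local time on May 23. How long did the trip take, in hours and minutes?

18 hours 11 minutes

Departure in UTC: 08:31 − 12:00 = 20:31 on May 22.
Arrival in UTC: 19:42 − 5:00 = 14:42 on May 23.
Elapsed = 14:42 − 20:31 (+1 day) = 18 hours 11 minutes.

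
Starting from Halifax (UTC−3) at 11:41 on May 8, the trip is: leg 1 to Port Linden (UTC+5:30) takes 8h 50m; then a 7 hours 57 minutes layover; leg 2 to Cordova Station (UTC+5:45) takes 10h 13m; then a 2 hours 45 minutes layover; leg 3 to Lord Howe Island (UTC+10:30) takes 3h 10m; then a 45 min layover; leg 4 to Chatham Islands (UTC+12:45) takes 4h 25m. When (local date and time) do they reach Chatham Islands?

Convert departure to UTC: 11:41 + 3:00 = 14:41 UTC on May 8.
Add 8 hours 50 minutes leg 1 → 23:31 UTC.
Add 7 hours and 57 minutes layover in Port Linden → 07:28 UTC (May 9).
Add 10 hours and 13 minutes leg 2 → 17:41 UTC.
Add 2 hours and 45 minutes layover in Cordova Station → 20:26 UTC.
Add 3 hours 10 minutes leg 3 → 23:36 UTC.
Add 45 minutes layover in Lord Howe Island → 00:21 UTC (May 10).
Add 4 hours and 25 minutes leg 4 → 04:46 UTC.
Chatham Islands is UTC+12:45, so local arrival = 04:46 + 12:45 = 17:31 on May 10.

17:31 on May 10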